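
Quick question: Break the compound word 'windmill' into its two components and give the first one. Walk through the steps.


Split 'windmill' into 'wind' + 'mill'. The first part is 'wind'.

wind


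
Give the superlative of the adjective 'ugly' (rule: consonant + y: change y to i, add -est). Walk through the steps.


Apply superlative formation (consonant + y: change y to i, add -est): 'ugly' -> 'ugliest'.

ugliest


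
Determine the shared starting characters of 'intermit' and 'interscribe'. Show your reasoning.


Compare from the start: 5 characters match: 'inter'. Mismatch at position 6: 'm' vs 's'.

inter


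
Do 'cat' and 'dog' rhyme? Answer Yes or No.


Rime (stressed vowel + following sounds) of 'cat': -at = /æt/
Rime of 'dog': -og = /ɒg/
/æt/ and /ɒg/ are different ending sounds, so the words do not rhyme.

No


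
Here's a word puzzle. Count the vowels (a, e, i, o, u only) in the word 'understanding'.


Vowels in 'understanding': u, e, a, i = 4 vowels.

4


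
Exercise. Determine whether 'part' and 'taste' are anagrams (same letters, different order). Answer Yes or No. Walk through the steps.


Sorted letters of 'part': 'aprt'
Sorted letters of 'taste': 'aestt'
They do not match.

No


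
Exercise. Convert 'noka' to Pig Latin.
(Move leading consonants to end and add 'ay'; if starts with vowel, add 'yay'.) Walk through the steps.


'noka': move consonant cluster 'n' to end and add 'ay': 'okanay'.

okanay


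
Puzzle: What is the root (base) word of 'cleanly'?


Remove suffix '-ly' from 'cleanly' to get root 'clean'.

clean


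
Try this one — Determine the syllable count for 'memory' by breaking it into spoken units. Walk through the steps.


Break 'memory' into syllables: mem-o-ry -> mem | o | ry = 3 syllables

3 syllables


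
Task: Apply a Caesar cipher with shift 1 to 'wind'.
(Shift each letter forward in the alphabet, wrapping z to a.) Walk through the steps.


Shift each letter by 1: w -> x, i -> j, n -> o, d -> e. Result: 'xjoe'.

xjoe


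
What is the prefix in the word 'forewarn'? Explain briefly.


The word 'forewarn' = 'fore' (prefix) + 'warn' (root). The prefix is 'fore'.

fore


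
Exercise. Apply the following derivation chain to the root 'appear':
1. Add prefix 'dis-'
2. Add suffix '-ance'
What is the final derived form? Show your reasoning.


Step 1: Add prefix 'dis-' to 'appear' = 'disappear'
Step 2: Add suffix '-ance' to 'disappear' = 'disappearance'

disappearance


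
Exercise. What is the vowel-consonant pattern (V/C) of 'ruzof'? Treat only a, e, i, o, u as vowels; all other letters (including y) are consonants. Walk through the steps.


Letter mapping: r = C, u = V, z = C, o = V, f = C.

CVCVC


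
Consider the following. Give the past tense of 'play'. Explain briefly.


Apply rule: Add -ed. 'play' becomes 'played'.

played


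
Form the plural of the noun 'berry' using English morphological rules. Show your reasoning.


Apply rule: Change -y to -ies (consonant + y). 'berry' becomes 'berries'.

berries


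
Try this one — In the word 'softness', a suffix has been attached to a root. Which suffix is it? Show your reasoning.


The word 'softness' = 'soft' (root) + '-ness' (suffix). The suffix is '-ness'.

ness


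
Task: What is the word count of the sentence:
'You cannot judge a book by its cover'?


Split into words: You | cannot | judge | a | book | by | its | cover = 8 words.

8


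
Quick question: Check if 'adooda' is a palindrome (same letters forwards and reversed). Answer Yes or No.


Forward: 'adooda'
Reversed: 'adooda'
They are identical.

Yes


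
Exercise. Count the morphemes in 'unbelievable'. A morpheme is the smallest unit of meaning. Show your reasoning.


Decomposition: un- (prefix) + believe (root) + -able (suffix) = 3 morpheme(s)

3 morphemes


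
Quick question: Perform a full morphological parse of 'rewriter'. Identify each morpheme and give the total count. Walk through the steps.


Step 1: Identify prefix: 're' (meaning: again)
Step 2: Identify root: 'write'
Step 3: Identify suffix(es): 'er'
Decomposition: re- (prefix: again) + write (root) + -er (suffix: one who)
Total morphemes: 3

3 morphemes (re- (prefix: again) + write (root) + -er (suffix: one who))


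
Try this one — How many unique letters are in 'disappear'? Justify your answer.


Unique letters in 'disappear': {a, d, e, i, p, r, s} = 7 distinct letters.

7


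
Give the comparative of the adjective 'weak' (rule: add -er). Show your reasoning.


Apply comparative formation (add -er): 'weak' -> 'weaker'.

weaker


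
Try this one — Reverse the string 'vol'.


Reverse 'vol' character by character: 'lov'.

lov


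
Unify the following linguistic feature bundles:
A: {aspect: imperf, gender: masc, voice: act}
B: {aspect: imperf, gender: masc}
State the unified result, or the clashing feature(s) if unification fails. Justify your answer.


Compare features:
aspect: A=imperf vs B=imperf -> unified: imperf
gender: A=masc vs B=masc -> unified: masc
voice: A=act vs B=_ -> unified: act
No clashes found.

Unified: {aspect: imperf, gender: masc, voice: act}


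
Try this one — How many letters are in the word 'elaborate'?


Spell out 'elaborate' and number each letter: e(1), l(2), a(3), b(4), o(5), r(6), a(7), t(8), e(9). Total: 9 letters.

9


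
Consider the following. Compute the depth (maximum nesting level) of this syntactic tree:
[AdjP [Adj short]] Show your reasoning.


Count bracket nesting levels:
'[' at pos 0: depth = 1
'[' at pos 6: depth = 2
Maximum depth reached: 2

2


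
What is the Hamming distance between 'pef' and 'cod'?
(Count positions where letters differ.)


Alignment:
Position 1: 'p' vs 'c' = DIFFER
Position 2: 'e' vs 'o' = DIFFER
Position 3: 'f' vs 'd' = DIFFER
Total differences: 3

3


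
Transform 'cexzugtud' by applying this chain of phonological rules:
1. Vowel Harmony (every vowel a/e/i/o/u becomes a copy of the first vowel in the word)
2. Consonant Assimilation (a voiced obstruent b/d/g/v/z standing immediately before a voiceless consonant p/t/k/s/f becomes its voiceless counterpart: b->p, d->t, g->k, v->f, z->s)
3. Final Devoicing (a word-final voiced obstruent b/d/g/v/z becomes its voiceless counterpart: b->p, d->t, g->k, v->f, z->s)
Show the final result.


Starting form: 'cexzugtud'
Rule 1: Vowel Harmony: all vowels become 'e' (matching first vowel). 'cexzugtud' -> 'cexzegted'
Rule 2: Consonant Assimilation: voiced obstruent before voiceless consonant becomes voiceless ('gt' -> 'kt'). 'cexzegted' -> 'cexzekted'
Rule 3: Final Devoicing: word-final voiced obstruent 'd' becomes voiceless 't'. 'cexzekted' -> 'cexzektet'
Final form: 'cexzektet'

cexzektet


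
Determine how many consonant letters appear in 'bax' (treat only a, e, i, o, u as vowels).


Consonants in 'bax': b, x = 2 consonants.

2


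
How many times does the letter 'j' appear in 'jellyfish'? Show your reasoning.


Letter 'j' in 'jellyfish': found at position(s) 1 = 1 occurrence(s).

1


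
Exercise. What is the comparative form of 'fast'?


Apply comparative formation (add -er): 'fast' -> 'faster'.

faster


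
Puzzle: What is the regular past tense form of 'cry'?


Apply rule: Change -y to -ied. 'cry' becomes 'cried'.

cried


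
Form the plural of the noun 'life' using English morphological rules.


Apply rule: Change -fe to -ves. 'life' becomes 'lives'.

lives


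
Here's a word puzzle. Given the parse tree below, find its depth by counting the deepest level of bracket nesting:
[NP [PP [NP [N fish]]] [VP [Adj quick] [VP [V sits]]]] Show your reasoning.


Count bracket nesting levels:
'[' at pos 0: depth = 1
'[' at pos 4: depth = 2
'[' at pos 8: depth = 3
'[' at pos 12: depth = 4
'[' at pos 23: depth = 2
'[' at pos 27: depth = 3
'[' at pos 39: depth = 3
'[' at pos 43: depth = 4
Maximum depth reached: 4

4


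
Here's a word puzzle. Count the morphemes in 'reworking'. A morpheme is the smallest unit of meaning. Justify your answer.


Decomposition: re- (prefix) + work (root) + -ing (suffix) = 3 morpheme(s)

3 morphemes


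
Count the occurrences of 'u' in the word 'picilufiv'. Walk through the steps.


Letter 'u' in 'picilufiv': found at position(s) 6 = 1 occurrence(s).

1


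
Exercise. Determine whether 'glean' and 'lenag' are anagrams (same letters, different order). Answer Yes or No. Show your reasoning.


Sorted letters of 'glean': 'aegln'
Sorted letters of 'lenag': 'aegln'
They match.

Yes


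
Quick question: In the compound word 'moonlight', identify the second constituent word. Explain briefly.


Split 'moonlight' into 'moon' + 'light'. The second part is 'light'.

light


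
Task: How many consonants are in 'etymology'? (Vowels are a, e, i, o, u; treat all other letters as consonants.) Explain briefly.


Consonants in 'etymology': t, y, m, l, g, y = 6 consonants.

6


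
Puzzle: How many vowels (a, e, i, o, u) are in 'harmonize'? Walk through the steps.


Vowels in 'harmonize': a, o, i, e = 4 vowels.

4


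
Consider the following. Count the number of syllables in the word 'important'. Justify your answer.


Break 'important' into syllables: im-por-tant -> im | por | tant = 3 syllables

3 syllables


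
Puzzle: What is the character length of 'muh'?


Spell out 'muh' and number each letter: m(1), u(2), h(3). Total: 3 letters.

3


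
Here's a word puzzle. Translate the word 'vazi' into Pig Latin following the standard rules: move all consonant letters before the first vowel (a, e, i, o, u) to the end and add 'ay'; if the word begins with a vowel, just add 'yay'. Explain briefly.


'vazi': move consonant cluster 'v' to end and add 'ay': 'azivay'.

azivay


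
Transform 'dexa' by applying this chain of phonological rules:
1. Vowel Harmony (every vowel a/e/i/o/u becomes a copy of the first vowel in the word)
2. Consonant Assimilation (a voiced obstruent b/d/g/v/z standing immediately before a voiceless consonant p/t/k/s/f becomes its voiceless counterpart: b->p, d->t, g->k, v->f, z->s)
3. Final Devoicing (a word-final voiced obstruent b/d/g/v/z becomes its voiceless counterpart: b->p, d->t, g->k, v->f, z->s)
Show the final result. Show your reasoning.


Starting form: 'dexa'
Rule 1: Vowel Harmony: all vowels become 'e' (matching first vowel). 'dexa' -> 'dexe'
Rule 2: Consonant Assimilation: no voiced obstruent (b/d/g/v/z) stands immediately before a voiceless consonant (p/t/k/s/f). No change.
Rule 3: Final Devoicing: the word ends in the vowel 'e', not a consonant. No change.
Final form: 'dexe'

dexe


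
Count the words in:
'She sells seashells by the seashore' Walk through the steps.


Split into words: She | sells | seashells | by | the | seashore = 6 words.

6


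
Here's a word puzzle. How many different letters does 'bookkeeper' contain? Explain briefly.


Unique letters in 'bookkeeper': {b, e, k, o, p, r} = 6 distinct letters.

6


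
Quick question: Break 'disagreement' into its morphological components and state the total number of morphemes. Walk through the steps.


Step 1: Identify prefix: 'dis' (meaning: not/apart)
Step 2: Identify root: 'agree'
Step 3: Identify suffix(es): 'ment'
Decomposition: dis- (prefix: not/apart) + agree (root) + -ment (suffix: action/result)
Total morphemes: 3

3 morphemes (dis- (prefix: not/apart) + agree (root) + -ment (suffix: action/result))


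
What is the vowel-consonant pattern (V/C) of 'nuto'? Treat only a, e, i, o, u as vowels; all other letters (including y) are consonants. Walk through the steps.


Letter mapping: n = C, u = V, t = C, o = V.

CVCV


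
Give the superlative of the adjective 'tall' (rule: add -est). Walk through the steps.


Apply superlative formation (add -est): 'tall' -> 'tallest'.

tallest


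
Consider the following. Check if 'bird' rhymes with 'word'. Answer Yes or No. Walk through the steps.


Rime (stressed vowel + following sounds) of 'bird': -ird = /ɜːrd/
Rime of 'word': -ord = /ɜːrd/
/ɜːrd/ and /ɜːrd/ are the same ending sound, so the words rhyme.

Yes


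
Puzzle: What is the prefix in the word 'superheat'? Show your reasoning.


The word 'superheat' = 'super' (prefix) + 'heat' (root). The prefix is 'super'.

super


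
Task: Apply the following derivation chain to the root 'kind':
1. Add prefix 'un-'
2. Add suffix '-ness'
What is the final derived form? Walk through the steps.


Step 1: Add prefix 'un-' to 'kind' = 'unkind'
Step 2: Add suffix '-ness' to 'unkind' = 'unkindness'

unkindness


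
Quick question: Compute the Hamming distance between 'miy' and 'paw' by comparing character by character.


Alignment:
Position 1: 'm' vs 'p' = DIFFER
Position 2: 'i' vs 'a' = DIFFER
Position 3: 'y' vs 'w' = DIFFER
Total differences: 3

3


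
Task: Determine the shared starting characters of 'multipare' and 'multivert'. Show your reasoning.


Compare from the start: 5 characters match: 'multi'. Mismatch at position 6: 'p' vs 'v'.

multi


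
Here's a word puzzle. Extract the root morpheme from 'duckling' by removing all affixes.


Remove suffix '-ling' from 'duckling' to get root 'duck'.

duck


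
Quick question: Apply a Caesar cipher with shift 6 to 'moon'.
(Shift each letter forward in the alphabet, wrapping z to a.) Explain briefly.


Shift each letter by 6: m -> s, o -> u, o -> u, n -> t. Result: 'suut'.

suut


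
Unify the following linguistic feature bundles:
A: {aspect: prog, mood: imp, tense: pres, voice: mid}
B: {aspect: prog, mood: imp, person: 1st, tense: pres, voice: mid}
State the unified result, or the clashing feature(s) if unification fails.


Compare features:
aspect: A=prog vs B=prog -> unified: prog
mood: A=imp vs B=imp -> unified: imp
person: A=_ vs B=1st -> unified: 1st
tense: A=pres vs B=pres -> unified: pres
voice: A=mid vs B=mid -> unified: mid
No clashes found.

Unified: {aspect: prog, mood: imp, person: 1st, tense: pres, voice: mid}


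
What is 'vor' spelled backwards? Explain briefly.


Reverse 'vor' character by character: 'rov'.

rov


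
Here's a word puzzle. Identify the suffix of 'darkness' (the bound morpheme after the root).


The word 'darkness' = 'dark' (root) + '-ness' (suffix). The suffix is '-ness'.

ness


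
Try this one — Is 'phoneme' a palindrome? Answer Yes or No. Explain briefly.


Forward: 'phoneme'
Reversed: 'emenohp'
They differ.

No


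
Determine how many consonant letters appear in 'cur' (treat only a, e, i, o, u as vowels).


Consonants in 'cur': c, r = 2 consonants.

2


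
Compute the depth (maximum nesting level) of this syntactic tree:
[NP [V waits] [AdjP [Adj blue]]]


Count bracket nesting levels:
'[' at pos 0: depth = 1
'[' at pos 4: depth = 2
'[' at pos 14: depth = 2
'[' at pos 20: depth = 3
Maximum depth reached: 3

3


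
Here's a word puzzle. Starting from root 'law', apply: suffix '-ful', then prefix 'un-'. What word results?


Step 1: Add suffix '-ful' to 'law' = 'lawful'
Step 2: Add prefix 'un-' to 'lawful' = 'unlawful'

unlawful


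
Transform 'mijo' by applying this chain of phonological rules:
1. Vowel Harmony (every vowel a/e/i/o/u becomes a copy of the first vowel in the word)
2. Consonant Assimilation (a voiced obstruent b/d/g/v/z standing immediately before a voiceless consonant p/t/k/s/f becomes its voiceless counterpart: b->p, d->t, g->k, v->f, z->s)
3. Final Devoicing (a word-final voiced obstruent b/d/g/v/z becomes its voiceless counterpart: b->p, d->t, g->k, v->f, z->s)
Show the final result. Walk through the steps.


Starting form: 'mijo'
Rule 1: Vowel Harmony: all vowels become 'i' (matching first vowel). 'mijo' -> 'miji'
Rule 2: Consonant Assimilation: no voiced obstruent (b/d/g/v/z) stands immediately before a voiceless consonant (p/t/k/s/f). No change.
Rule 3: Final Devoicing: the word ends in the vowel 'i', not a consonant. No change.
Final form: 'miji'

miji


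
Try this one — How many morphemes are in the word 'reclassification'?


Decomposition: re- (prefix) + class (root) + -ify (suffix) + -ation (suffix) = 4 morpheme(s)

4 morphemes


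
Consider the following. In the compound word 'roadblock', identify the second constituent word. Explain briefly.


Split 'roadblock' into 'road' + 'block'. The second part is 'block'.

block


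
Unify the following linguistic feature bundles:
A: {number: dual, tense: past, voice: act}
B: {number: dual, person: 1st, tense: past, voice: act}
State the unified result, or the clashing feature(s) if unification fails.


Compare features:
number: A=dual vs B=dual -> unified: dual
person: A=_ vs B=1st -> unified: 1st
tense: A=past vs B=past -> unified: past
voice: A=act vs B=act -> unified: act
No clashes found.

Unified: {number: dual, person: 1st, tense: past, voice: act}


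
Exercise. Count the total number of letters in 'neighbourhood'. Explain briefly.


Spell out 'neighbourhood' and number each letter: n(1), e(2), i(3), g(4), h(5), b(6), o(7), u(8), r(9), h(10), o(11), o(12), d(13). Total: 13 letters.

13


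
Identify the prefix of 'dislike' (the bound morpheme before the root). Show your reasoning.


The word 'dislike' = 'dis' (prefix) + 'like' (root). The prefix is 'dis'.

dis


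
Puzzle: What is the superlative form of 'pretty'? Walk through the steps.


Apply superlative formation (consonant + y: change y to i, add -est): 'pretty' -> 'prettiest'.

prettiest


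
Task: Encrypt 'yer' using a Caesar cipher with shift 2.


Shift each letter by 2: y -> a, e -> g, r -> t. Result: 'agt'.

agt


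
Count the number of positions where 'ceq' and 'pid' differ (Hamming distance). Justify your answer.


Alignment:
Position 1: 'c' vs 'p' = DIFFER
Position 2: 'e' vs 'i' = DIFFER
Position 3: 'q' vs 'd' = DIFFER
Total differences: 3

3


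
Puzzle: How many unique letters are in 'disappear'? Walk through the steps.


Unique letters in 'disappear': {a, d, e, i, p, r, s} = 7 distinct letters.

7


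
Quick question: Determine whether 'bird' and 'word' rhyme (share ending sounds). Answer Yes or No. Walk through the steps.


Rime (stressed vowel + following sounds) of 'bird': -ird = /ɜːrd/
Rime of 'word': -ord = /ɜːrd/
/ɜːrd/ and /ɜːrd/ are the same ending sound, so the words rhyme.

Yes


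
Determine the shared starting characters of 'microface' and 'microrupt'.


Compare from the start: 5 characters match: 'micro'. Mismatch at position 6: 'f' vs 'r'.

micro


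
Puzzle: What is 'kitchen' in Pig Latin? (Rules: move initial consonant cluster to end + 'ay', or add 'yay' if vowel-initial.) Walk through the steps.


'kitchen': move consonant cluster 'k' to end and add 'ay': 'itchenkay'.

itchenkay


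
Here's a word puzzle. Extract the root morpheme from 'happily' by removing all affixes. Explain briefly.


Remove suffix '-ly' from 'happily' to get root 'happy'.

happy


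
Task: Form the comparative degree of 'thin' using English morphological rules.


Apply comparative formation (double final consonant, add -er): 'thin' -> 'thinner'.

thinner


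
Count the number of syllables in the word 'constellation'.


Break 'constellation' into syllables: con-stel-la-tion -> con | stel | la | tion = 4 syllables

4 syllables


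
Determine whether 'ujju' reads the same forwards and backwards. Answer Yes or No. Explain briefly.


Forward: 'ujju'
Reversed: 'ujju'
They are identical.

Yes


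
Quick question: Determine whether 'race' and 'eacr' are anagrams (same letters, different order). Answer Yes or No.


Sorted letters of 'race': 'acer'
Sorted letters of 'eacr': 'acer'
They match.

Yes


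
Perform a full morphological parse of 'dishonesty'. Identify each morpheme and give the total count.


Step 1: Identify prefix: 'dis' (meaning: not/apart)
Step 2: Identify root: 'honest'
Step 3: Identify suffix(es): 'y'
Decomposition: dis- (prefix: not/apart) + honest (root) + -y (suffix: quality)
Total morphemes: 3

3 morphemes (dis- (prefix: not/apart) + honest (root) + -y (suffix: quality))


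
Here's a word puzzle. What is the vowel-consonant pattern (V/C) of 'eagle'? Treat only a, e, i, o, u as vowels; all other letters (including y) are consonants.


Letter mapping: e = V, a = V, g = C, l = C, e = V.

VVCCV


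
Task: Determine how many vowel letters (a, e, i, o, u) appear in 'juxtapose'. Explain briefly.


Vowels in 'juxtapose': u, a, o, e = 4 vowels.

4


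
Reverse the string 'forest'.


Reverse 'forest' character by character: 'tserof'.

tserof


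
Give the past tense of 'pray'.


Apply rule: Add -ed. 'pray' becomes 'prayed'.

prayed


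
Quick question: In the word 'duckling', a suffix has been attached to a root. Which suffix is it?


The word 'duckling' = 'duck' (root) + '-ling' (suffix). The suffix is '-ling'.

ling


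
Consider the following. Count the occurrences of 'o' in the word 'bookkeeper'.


Letter 'o' in 'bookkeeper': found at position(s) 2, 3 = 2 occurrence(s).

2


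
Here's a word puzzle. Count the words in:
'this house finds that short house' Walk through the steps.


Split into words: this | house | finds | that | short | house = 6 words.

6


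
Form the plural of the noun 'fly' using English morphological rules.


Apply rule: Change -y to -ies (consonant + y). 'fly' becomes 'flies'.

flies


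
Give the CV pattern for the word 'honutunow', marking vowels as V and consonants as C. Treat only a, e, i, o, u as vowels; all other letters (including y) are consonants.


Letter mapping: h = C, o = V, n = C, u = V, t = C, u = V, n = C, o = V, w = C.

CVCVCVCVC


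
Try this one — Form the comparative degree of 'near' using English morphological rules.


Apply comparative formation (add -er): 'near' -> 'nearer'.

nearer


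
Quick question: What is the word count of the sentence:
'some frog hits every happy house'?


Split into words: some | frog | hits | every | happy | house = 6 words.

6


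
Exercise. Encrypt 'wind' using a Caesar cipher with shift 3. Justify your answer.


Shift each letter by 3: w -> z, i -> l, n -> q, d -> g. Result: 'zlqg'.

zlqg


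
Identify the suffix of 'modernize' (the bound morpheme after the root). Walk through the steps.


The word 'modernize' = 'modern' (root) + '-ize' (suffix). The suffix is '-ize'.

ize


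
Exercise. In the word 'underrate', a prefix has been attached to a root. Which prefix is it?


The word 'underrate' = 'under' (prefix) + 'rate' (root). The prefix is 'under'.

under


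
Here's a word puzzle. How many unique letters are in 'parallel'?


Unique letters in 'parallel': {a, e, l, p, r} = 5 distinct letters.

5


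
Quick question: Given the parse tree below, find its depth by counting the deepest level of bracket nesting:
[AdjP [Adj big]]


Count bracket nesting levels:
'[' at pos 0: depth = 1
'[' at pos 6: depth = 2
Maximum depth reached: 2

2


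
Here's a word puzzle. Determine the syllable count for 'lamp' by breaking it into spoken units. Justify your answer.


Break 'lamp' into syllables: lamp -> lamp = 1 syllable

1 syllable


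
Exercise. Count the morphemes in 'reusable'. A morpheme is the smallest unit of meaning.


Decomposition: re- (prefix) + use (root) + -able (suffix) = 3 morpheme(s)

3 morphemes


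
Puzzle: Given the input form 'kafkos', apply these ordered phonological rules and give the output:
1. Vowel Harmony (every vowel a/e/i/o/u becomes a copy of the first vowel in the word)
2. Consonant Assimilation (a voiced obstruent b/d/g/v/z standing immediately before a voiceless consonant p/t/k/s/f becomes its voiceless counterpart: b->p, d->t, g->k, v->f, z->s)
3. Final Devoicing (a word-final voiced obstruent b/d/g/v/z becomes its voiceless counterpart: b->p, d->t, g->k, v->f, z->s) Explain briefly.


Starting form: 'kafkos'
Rule 1: Vowel Harmony: all vowels become 'a' (matching first vowel). 'kafkos' -> 'kafkas'
Rule 2: Consonant Assimilation: no voiced obstruent (b/d/g/v/z) stands immediately before a voiceless consonant (p/t/k/s/f). No change.
Rule 3: Final Devoicing: final consonant 's' is not one of the voiced obstruents b/d/g/v/z. No change.
Final form: 'kafkas'

kafkas


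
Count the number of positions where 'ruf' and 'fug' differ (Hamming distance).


Alignment:
Position 1: 'r' vs 'f' = DIFFER
Position 2: 'u' vs 'u' = match
Position 3: 'f' vs 'g' = DIFFER
Total differences: 2

2


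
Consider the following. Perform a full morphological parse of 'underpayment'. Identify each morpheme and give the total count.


Step 1: Identify prefix: 'under' (meaning: beneath/insufficient)
Step 2: Identify root: 'pay'
Step 3: Identify suffix(es): 'ment'
Decomposition: under- (prefix: beneath/insufficient) + pay (root) + -ment (suffix: action/result)
Total morphemes: 3

3 morphemes (under- (prefix: beneath/insufficient) + pay (root) + -ment (suffix: action/result))


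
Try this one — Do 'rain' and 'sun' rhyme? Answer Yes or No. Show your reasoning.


Rime (stressed vowel + following sounds) of 'rain': -ain = /eɪn/
Rime of 'sun': -un = /ʌn/
/eɪn/ and /ʌn/ are different ending sounds, so the words do not rhyme.

No


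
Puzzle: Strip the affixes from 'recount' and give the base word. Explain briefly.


Remove prefix 're' from 'recount' to get root 'count'.

count


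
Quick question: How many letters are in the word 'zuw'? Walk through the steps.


Spell out 'zuw' and number each letter: z(1), u(2), w(3). Total: 3 letters.

3


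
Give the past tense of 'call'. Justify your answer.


Apply rule: Add -ed. 'call' becomes 'called'.

called


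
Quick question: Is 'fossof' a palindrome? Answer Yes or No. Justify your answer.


Forward: 'fossof'
Reversed: 'fossof'
They are identical.

Yes


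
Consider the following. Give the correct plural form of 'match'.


Apply rule: Add -es (sibilant/fricative ending). 'match' becomes 'matches'.

matches


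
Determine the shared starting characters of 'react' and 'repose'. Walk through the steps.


Compare from the start: 2 characters match: 're'. Mismatch at position 3: 'a' vs 'p'.

re


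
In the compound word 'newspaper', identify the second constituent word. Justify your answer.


Split 'newspaper' into 'news' + 'paper'. The second part is 'paper'.

paper


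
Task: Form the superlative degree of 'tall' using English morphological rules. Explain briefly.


Apply superlative formation (add -est): 'tall' -> 'tallest'.

tallest


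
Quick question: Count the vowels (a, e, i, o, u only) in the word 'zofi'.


Vowels in 'zofi': o, i = 2 vowels.

2


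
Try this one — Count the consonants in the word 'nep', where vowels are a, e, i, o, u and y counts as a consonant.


Consonants in 'nep': n, p = 2 consonants.

2


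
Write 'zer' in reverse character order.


Reverse 'zer' character by character: 'rez'.

rez


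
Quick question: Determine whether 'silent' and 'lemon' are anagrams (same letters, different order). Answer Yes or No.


Sorted letters of 'silent': 'eilnst'
Sorted letters of 'lemon': 'elmno'
They do not match.

No


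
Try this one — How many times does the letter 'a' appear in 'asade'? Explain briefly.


Letter 'a' in 'asade': found at position(s) 1, 3 = 2 occurrence(s).

2


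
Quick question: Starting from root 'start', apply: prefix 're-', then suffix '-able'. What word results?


Step 1: Add prefix 're-' to 'start' = 'restart'
Step 2: Add suffix '-able' to 'restart' = 'restartable'

restartable


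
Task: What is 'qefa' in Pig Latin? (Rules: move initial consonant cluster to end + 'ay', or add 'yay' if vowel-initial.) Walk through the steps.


'qefa': move consonant cluster 'q' to end and add 'ay': 'efaqay'.

efaqay


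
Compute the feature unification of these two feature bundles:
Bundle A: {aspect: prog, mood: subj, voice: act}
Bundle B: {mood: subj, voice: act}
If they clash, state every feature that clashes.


Compare features:
aspect: A=prog vs B=_ -> unified: prog
mood: A=subj vs B=subj -> unified: subj
voice: A=act vs B=act -> unified: act
No clashes found.

Unified: {aspect: prog, mood: subj, voice: act}


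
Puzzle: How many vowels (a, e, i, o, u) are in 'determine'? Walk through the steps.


Vowels in 'determine': e, e, i, e = 4 vowels.

4


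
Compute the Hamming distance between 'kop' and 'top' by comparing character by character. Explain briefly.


Alignment:
Position 1: 'k' vs 't' = DIFFER
Position 2: 'o' vs 'o' = match
Position 3: 'p' vs 'p' = match
Total differences: 1

1


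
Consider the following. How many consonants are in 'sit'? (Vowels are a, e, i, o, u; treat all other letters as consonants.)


Consonants in 'sit': s, t = 2 consonants.

2


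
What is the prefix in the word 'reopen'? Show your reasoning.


The word 'reopen' = 're' (prefix) + 'open' (root). The prefix is 're'.

re


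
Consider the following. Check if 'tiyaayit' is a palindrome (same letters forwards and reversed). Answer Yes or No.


Forward: 'tiyaayit'
Reversed: 'tiyaayit'
They are identical.

Yes


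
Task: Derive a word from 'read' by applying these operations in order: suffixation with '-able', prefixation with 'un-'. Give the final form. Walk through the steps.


Step 1: Add suffix '-able' to 'read' = 'readable'
Step 2: Add prefix 'un-' to 'readable' = 'unreadable'

unreadable


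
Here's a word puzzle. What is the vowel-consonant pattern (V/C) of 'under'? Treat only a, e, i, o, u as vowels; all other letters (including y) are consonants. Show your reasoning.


Letter mapping: u = V, n = C, d = C, e = V, r = C.

VCCVC


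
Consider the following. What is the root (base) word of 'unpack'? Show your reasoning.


Remove prefix 'un' from 'unpack' to get root 'pack'.

pack


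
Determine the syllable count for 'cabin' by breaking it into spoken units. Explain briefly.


Break 'cabin' into syllables: cab-in -> cab | in = 2 syllables

2 syllables


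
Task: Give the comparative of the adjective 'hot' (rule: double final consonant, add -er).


Apply comparative formation (double final consonant, add -er): 'hot' -> 'hotter'.

hotter


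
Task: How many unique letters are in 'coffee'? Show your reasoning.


Unique letters in 'coffee': {c, e, f, o} = 4 distinct letters.

4


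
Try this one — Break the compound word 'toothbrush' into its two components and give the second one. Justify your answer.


Split 'toothbrush' into 'tooth' + 'brush'. The second part is 'brush'.

brush


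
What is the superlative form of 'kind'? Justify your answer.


Apply superlative formation (add -est): 'kind' -> 'kindest'.

kindest


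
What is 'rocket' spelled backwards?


Reverse 'rocket' character by character: 'tekcor'.

tekcor


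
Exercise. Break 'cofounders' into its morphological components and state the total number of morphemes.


Step 1: Identify prefix: 'co' (meaning: together)
Step 2: Identify root: 'found'
Step 3: Identify suffix(es): 'er, s'
Decomposition: co- (prefix: together) + found (root) + -er (suffix: one who) + -s (plural)
Total morphemes: 4

4 morphemes (co- (prefix: together) + found (root) + -er (suffix: one who) + -s (plural))


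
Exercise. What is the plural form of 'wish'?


Apply rule: Add -es (sibilant/fricative ending). 'wish' becomes 'wishes'.

wishes


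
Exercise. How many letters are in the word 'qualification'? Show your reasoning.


Spell out 'qualification' and number each letter: q(1), u(2), a(3), l(4), i(5), f(6), i(7), c(8), a(9), t(10), i(11), o(12), n(13). Total: 13 letters.

13


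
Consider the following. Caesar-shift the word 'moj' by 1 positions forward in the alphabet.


Shift each letter by 1: m -> n, o -> p, j -> k. Result: 'npk'.

npk


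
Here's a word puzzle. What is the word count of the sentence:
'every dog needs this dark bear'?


Split into words: every | dog | needs | this | dark | bear = 6 words.

6


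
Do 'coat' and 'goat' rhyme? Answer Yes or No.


Rime (stressed vowel + following sounds) of 'coat': -oat = /oʊt/
Rime of 'goat': -oat = /oʊt/
/oʊt/ and /oʊt/ are the same ending sound, so the words rhyme.

Yes


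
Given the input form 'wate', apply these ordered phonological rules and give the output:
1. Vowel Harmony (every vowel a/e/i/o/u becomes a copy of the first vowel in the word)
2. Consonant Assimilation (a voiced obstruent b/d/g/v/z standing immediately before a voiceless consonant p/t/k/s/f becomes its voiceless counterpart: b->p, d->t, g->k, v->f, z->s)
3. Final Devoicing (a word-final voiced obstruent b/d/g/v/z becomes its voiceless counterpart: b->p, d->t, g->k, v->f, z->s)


Starting form: 'wate'
Rule 1: Vowel Harmony: all vowels become 'a' (matching first vowel). 'wate' -> 'wata'
Rule 2: Consonant Assimilation: no voiced obstruent (b/d/g/v/z) stands immediately before a voiceless consonant (p/t/k/s/f). No change.
Rule 3: Final Devoicing: the word ends in the vowel 'a', not a consonant. No change.
Final form: 'wata'

wata


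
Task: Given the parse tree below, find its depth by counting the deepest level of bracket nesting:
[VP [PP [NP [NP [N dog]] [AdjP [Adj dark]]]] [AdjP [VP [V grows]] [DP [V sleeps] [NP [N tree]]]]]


Count bracket nesting levels:
'[' at pos 0: depth = 1
'[' at pos 4: depth = 2
'[' at pos 8: depth = 3
'[' at pos 12: depth = 4
'[' at pos 16: depth = 5
'[' at pos 25: depth = 4
'[' at pos 31: depth = 5
'[' at pos 45: depth = 2
'[' at pos 51: depth = 3
'[' at pos 55: depth = 4
'[' at pos 66: depth = 3
'[' at pos 70: depth = 4
'[' at pos 81: depth = 4
'[' at pos 85: depth = 5
Maximum depth reached: 5

5


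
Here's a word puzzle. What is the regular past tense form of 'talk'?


Apply rule: Add -ed. 'talk' becomes 'talked'.

talked


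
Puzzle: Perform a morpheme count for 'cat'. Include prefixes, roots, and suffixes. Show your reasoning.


Decomposition: cat (free morpheme) = 1 morpheme(s)

1 morphemes


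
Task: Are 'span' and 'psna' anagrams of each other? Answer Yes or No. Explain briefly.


Sorted letters of 'span': 'anps'
Sorted letters of 'psna': 'anps'
They match.

Yes


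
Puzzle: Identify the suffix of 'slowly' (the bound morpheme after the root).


The word 'slowly' = 'slow' (root) + '-ly' (suffix). The suffix is '-ly'.

ly


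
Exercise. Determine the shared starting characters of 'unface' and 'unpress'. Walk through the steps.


Compare from the start: 2 characters match: 'un'. Mismatch at position 3: 'f' vs 'p'.

un


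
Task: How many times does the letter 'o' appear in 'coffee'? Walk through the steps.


Letter 'o' in 'coffee': found at position(s) 2 = 1 occurrence(s).

1


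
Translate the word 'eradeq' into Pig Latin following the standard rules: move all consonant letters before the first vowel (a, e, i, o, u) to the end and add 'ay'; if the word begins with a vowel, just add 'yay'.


'eradeq' starts with a vowel, so add 'yay': 'eradeqyay'.

eradeqyay


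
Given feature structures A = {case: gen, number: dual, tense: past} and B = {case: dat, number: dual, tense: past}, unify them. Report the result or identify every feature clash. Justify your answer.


Compare features:
case: A=gen vs B=dat -> CLASH
number: A=dual vs B=dual -> unified: dual
tense: A=past vs B=past -> unified: past
Clash detected on feature 'case' (gen vs dat); unification fails.

CLASH on 'case' (gen vs dat)


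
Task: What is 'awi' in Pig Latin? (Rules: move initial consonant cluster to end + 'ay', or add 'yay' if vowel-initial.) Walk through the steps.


'awi' starts with a vowel, so add 'yay': 'awiyay'.

awiyay


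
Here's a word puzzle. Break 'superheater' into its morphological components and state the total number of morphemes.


Step 1: Identify prefix: 'super' (meaning: above)
Step 2: Identify root: 'heat'
Step 3: Identify suffix(es): 'er'
Decomposition: super- (prefix: above) + heat (root) + -er (suffix: one who)
Total morphemes: 3

3 morphemes (super- (prefix: above) + heat (root) + -er (suffix: one who))


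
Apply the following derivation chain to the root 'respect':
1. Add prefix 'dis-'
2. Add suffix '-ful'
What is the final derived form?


Step 1: Add prefix 'dis-' to 'respect' = 'disrespect'
Step 2: Add suffix '-ful' to 'disrespect' = 'disrespectful'

disrespectful


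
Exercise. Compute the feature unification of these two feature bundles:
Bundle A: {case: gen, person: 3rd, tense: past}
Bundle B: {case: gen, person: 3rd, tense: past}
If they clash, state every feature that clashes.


Compare features:
case: A=gen vs B=gen -> unified: gen
person: A=3rd vs B=3rd -> unified: 3rd
tense: A=past vs B=past -> unified: past
No clashes found.

Unified: {case: gen, person: 3rd, tense: past}


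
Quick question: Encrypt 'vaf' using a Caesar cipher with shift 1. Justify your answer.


Shift each letter by 1: v -> w, a -> b, f -> g. Result: 'wbg'.

wbg


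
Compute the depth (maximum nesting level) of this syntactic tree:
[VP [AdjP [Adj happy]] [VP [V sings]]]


Count bracket nesting levels:
'[' at pos 0: depth = 1
'[' at pos 4: depth = 2
'[' at pos 10: depth = 3
'[' at pos 23: depth = 2
'[' at pos 27: depth = 3
Maximum depth reached: 3

3


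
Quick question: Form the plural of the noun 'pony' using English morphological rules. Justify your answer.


Apply rule: Change -y to -ies (consonant + y). 'pony' becomes 'ponies'.

ponies


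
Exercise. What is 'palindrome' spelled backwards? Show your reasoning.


Reverse 'palindrome' character by character: 'emordnilap'.

emordnilap


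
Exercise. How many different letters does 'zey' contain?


Unique letters in 'zey': {e, y, z} = 3 distinct letters.

3


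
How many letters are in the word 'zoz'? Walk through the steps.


Spell out 'zoz' and number each letter: z(1), o(2), z(3). Total: 3 letters.

3


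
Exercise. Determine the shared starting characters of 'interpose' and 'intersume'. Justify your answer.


Compare from the start: 5 characters match: 'inter'. Mismatch at position 6: 'p' vs 's'.

inter


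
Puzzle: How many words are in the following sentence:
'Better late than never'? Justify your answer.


Split into words: Better | late | than | never = 4 words.

4


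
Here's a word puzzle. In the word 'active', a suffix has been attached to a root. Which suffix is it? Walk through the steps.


The word 'active' = 'act' (root) + '-ive' (suffix). The suffix is '-ive'.

ive


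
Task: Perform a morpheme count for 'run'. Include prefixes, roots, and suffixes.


Decomposition: run (free morpheme) = 1 morpheme(s)

1 morphemes


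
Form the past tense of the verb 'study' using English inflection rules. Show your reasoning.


Apply rule: Change -y to -ied. 'study' becomes 'studied'.

studied


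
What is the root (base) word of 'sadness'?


Remove suffix '-ness' from 'sadness' to get root 'sad'.

sad


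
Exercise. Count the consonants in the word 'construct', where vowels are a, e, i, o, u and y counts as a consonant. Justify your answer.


Consonants in 'construct': c, n, s, t, r, c, t = 7 consonants.

7


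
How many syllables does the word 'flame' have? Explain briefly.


Break 'flame' into syllables: flame -> flame = 1 syllable

1 syllable


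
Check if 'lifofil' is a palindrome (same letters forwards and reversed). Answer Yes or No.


Forward: 'lifofil'
Reversed: 'lifofil'
They are identical.

Yes


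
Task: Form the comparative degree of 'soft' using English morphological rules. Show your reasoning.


Apply comparative formation (add -er): 'soft' -> 'softer'.

softer
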